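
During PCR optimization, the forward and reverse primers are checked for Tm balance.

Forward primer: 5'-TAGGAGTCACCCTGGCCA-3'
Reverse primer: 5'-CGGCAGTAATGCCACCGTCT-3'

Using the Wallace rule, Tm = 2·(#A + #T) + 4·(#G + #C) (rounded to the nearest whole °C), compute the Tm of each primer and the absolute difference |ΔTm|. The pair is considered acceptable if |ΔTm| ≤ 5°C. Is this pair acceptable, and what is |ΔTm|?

Forward: A=4 T=3 G=5 C=6 → Tm = 2·7 + 4·11 = 58°C.
Reverse: A=4 T=4 G=5 C=7 → Tm = 2·8 + 4·12 = 64°C.
|ΔTm| = |58 − 64| = 6°C, > 5°C.

|ΔTm| = 6°C; the pair is not acceptable.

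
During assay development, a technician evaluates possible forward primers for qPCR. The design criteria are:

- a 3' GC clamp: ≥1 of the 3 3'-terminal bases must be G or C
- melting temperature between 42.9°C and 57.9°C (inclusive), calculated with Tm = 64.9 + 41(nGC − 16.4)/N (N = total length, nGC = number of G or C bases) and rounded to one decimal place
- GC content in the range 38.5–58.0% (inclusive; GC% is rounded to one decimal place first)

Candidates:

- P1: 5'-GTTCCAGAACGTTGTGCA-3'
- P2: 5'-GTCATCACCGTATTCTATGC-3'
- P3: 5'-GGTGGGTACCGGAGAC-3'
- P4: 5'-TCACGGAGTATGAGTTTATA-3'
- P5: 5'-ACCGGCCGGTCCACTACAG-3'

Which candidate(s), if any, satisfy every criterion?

P1 and P2.

P1 (18 nt, A=4 T=5 G=5 C=4): 3' end GCA has 2 G/C ✓; Tm = 64.9 + 41·(9 − 16.4)/18 = 48.0°C ✓; GC 9/18 = 50.0% ✓ — passes.
P2 (20 nt, A=4 T=7 G=3 C=6): 3' end TGC has 2 G/C ✓; Tm = 64.9 + 41·(9 − 16.4)/20 = 49.7°C ✓; GC 9/20 = 45.0% ✓ — passes.
P3 (16 nt, A=3 T=2 G=8 C=3): 3' end GAC has 2 G/C ✓; Tm = 64.9 + 41·(11 − 16.4)/16 = 51.1°C ✓; GC 11/16 = 68.8%, outside 38.5–58.0% ✗ — fails.
P4 (20 nt, A=6 T=7 G=5 C=2): 3' end ATA has 0 G/C, need ≥1 ✗; Tm = 64.9 + 41·(7 − 16.4)/20 = 45.6°C ✓; GC 7/20 = 35.0%, outside 38.5–58.0% ✗ — fails.
P5 (19 nt, A=4 T=2 G=5 C=8): 3' end CAG has 2 G/C ✓; Tm = 64.9 + 41·(13 − 16.4)/19 = 57.6°C ✓; GC 13/19 = 68.4%, outside 38.5–58.0% ✗ — fails.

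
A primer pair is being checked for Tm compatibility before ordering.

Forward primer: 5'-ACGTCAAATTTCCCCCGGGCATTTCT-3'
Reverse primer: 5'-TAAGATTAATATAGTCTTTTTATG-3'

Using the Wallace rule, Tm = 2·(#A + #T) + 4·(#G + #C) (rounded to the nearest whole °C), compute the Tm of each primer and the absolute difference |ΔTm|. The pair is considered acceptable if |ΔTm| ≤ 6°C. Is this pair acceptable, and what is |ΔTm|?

Forward: A=5 T=8 G=4 C=9 → Tm = 2·13 + 4·13 = 78°C.
Reverse: A=8 T=12 G=3 C=1 → Tm = 2·20 + 4·4 = 56°C.
|ΔTm| = |78 − 56| = 22°C, > 6°C.

|ΔTm| = 22°C; the pair is not acceptable.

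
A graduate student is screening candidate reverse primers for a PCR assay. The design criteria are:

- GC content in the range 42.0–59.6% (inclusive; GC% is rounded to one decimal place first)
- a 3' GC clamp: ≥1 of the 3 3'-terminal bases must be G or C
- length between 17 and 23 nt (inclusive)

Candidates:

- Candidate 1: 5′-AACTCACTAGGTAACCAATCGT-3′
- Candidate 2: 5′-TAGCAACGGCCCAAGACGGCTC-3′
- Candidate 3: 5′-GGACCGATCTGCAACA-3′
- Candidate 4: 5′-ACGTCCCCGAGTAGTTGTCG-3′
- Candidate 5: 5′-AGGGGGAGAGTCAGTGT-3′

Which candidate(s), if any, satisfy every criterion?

Candidate 5 only.

Candidate 1 (22 nt, A=8 T=5 G=3 C=6): GC 9/22 = 40.9%, outside 42.0–59.6% ✗; 3' end CGT has 2 G/C ✓; length 22 ✓ — fails.
Candidate 2 (22 nt, A=6 T=2 G=6 C=8): GC 14/22 = 63.6%, outside 42.0–59.6% ✗; 3' end CTC has 2 G/C ✓; length 22 ✓ — fails.
Candidate 3 (16 nt, A=5 T=2 G=4 C=5): GC 9/16 = 56.3% ✓; 3' end ACA has 1 G/C ✓; length 16, outside 17–23 ✗ — fails.
Candidate 4 (20 nt, A=3 T=5 G=6 C=6): GC 12/20 = 60.0%, outside 42.0–59.6% ✗; 3' end TCG has 2 G/C ✓; length 20 ✓ — fails.
Candidate 5 (17 nt, A=4 T=3 G=9 C=1): GC 10/17 = 58.8% ✓; 3' end TGT has 1 G/C ✓; length 17 ✓ — passes.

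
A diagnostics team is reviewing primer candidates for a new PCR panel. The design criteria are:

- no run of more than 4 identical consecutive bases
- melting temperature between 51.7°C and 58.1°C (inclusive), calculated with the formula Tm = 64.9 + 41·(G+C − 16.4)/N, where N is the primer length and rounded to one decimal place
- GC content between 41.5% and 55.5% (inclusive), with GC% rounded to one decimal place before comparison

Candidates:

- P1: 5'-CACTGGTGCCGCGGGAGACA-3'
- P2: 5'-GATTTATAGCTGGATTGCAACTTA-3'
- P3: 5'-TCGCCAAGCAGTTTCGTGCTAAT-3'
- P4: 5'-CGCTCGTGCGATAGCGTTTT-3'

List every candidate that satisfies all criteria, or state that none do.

P1 (20 nt, A=4 T=2 G=8 C=6): longest run = 3 ✓; Tm = 64.9 + 41·(14 − 16.4)/20 = 60.0°C, outside 51.7–58.1°C ✗; GC 14/20 = 70.0%, outside 41.5–55.5% ✗ — fails.
P2 (24 nt, A=7 T=9 G=5 C=3): longest run = 3 ✓; Tm = 64.9 + 41·(8 − 16.4)/24 = 50.6°C, outside 51.7–58.1°C ✗; GC 8/24 = 33.3%, outside 41.5–55.5% ✗ — fails.
P3 (23 nt, A=5 T=7 G=5 C=6): longest run = 3 ✓; Tm = 64.9 + 41·(11 − 16.4)/23 = 55.3°C ✓; GC 11/23 = 47.8% ✓ — passes.
P4 (20 nt, A=2 T=7 G=6 C=5): longest run = 4 ✓; Tm = 64.9 + 41·(11 − 16.4)/20 = 53.8°C ✓; GC 11/20 = 55.0% ✓ — passes.

P3 and P4.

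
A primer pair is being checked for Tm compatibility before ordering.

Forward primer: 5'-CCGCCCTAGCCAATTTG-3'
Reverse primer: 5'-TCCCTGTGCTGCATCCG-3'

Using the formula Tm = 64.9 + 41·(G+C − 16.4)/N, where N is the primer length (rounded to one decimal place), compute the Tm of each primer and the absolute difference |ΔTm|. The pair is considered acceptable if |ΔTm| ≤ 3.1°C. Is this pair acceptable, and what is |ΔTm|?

Forward: G+C = 10, N = 17 → Tm = 64.9 + 41·(10 − 16.4)/17 = 49.5°C.
Reverse: G+C = 11, N = 17 → Tm = 64.9 + 41·(11 − 16.4)/17 = 51.9°C.
|ΔTm| = |49.5 − 51.9| = 2.4°C, ≤ 3.1°C.

|ΔTm| = 2.4°C; the pair is acceptable.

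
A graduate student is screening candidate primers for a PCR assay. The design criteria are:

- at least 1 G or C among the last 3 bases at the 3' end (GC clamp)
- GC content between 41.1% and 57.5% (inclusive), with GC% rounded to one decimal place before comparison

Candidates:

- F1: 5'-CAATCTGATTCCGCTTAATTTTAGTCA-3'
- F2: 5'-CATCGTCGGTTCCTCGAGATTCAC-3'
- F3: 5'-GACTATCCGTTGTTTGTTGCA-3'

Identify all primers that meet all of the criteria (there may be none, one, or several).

F2 and F3.

F1 (27 nt, A=7 T=11 G=3 C=6): 3' end TCA has 1 G/C ✓; GC 9/27 = 33.3%, outside 41.1–57.5% ✗ — fails.
F2 (24 nt, A=4 T=7 G=5 C=8): 3' end CAC has 2 G/C ✓; GC 13/24 = 54.2% ✓ — passes.
F3 (21 nt, A=3 T=9 G=5 C=4): 3' end GCA has 2 G/C ✓; GC 9/21 = 42.9% ✓ — passes.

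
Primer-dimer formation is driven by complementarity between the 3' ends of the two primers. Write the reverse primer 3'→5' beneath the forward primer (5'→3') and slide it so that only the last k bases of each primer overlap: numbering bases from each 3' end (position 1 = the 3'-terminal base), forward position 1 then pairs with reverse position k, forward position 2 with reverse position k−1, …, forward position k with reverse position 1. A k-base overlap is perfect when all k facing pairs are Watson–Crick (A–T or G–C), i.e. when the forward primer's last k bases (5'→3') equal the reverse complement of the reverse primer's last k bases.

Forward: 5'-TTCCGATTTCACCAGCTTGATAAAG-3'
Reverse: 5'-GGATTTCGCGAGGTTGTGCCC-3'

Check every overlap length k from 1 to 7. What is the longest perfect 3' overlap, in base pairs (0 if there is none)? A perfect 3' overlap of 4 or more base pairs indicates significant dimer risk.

Longest perfect overlap: 1 complementary base pair; below the dimer-risk threshold (threshold 4).

Last 7 bases (5'→3') — forward …GATAAAG, reverse …TGTGCCC.
Reverse complement of the reverse primer's last 7 bases: GGGCACA; its first k bases are the reverse complement of the reverse primer's last k bases, so a perfect k-base overlap needs the forward primer's last k bases to equal them.
Comparing (forward last k vs required): k=1: G vs G ✓; k=2: AG vs GG ✗; k=3: AAG vs GGG ✗; k=4: AAAG vs GGGC ✗; k=5: TAAAG vs GGGCA ✗; k=6: ATAAAG vs GGGCAC ✗; k=7: GATAAAG vs GGGCACA ✗.
Only k = 1 is perfect, so the longest perfect 3' overlap is 1.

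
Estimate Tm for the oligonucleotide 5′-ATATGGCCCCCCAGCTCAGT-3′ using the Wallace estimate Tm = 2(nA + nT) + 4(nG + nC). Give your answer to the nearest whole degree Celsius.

Base counts: A=4, T=4, G=4, C=8 (length 20).
Tm = 2·(4+4) + 4·(4+8) = 2·8 + 4·12 = 16 + 48 = 64°C.

64°C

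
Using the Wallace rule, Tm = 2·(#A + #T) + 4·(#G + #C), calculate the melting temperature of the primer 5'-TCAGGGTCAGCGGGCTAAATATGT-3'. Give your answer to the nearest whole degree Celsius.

72°C

Base counts: A=6, T=6, G=8, C=4 (length 24).
Tm = 2·(6+6) + 4·(8+4) = 2·12 + 4·12 = 24 + 48 = 72°C.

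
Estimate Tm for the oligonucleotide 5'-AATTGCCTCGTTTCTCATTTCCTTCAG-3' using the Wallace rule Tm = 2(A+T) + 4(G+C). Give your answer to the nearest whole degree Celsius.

76°C

Base counts: A=4, T=12, G=3, C=8 (length 27).
Tm = 2·(4+12) + 4·(3+8) = 2·16 + 4·11 = 32 + 44 = 76°C.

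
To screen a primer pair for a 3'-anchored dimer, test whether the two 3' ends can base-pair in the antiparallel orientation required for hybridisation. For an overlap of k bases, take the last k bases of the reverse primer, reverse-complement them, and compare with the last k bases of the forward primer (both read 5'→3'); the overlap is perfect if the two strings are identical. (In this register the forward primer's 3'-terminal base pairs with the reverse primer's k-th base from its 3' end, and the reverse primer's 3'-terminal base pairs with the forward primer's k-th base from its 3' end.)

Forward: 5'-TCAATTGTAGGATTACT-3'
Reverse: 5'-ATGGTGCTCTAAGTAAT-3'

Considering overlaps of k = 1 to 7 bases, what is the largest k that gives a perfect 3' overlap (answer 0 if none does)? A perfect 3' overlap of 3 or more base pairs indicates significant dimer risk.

Last 7 bases (5'→3') — forward …GATTACT, reverse …AAGTAAT.
Reverse complement of the reverse primer's last 7 bases: ATTACTT; its first k bases are the reverse complement of the reverse primer's last k bases, so a perfect k-base overlap needs the forward primer's last k bases to equal them.
Comparing (forward last k vs required): k=1: T vs A ✗; k=2: CT vs AT ✗; k=3: ACT vs ATT ✗; k=4: TACT vs ATTA ✗; k=5: TTACT vs ATTAC ✗; k=6: ATTACT vs ATTACT ✓; k=7: GATTACT vs ATTACTT ✗.
Only k = 6 is perfect, so the longest perfect 3' overlap is 6.

Longest perfect overlap: 6 complementary base pairs; significant dimer risk (threshold 3).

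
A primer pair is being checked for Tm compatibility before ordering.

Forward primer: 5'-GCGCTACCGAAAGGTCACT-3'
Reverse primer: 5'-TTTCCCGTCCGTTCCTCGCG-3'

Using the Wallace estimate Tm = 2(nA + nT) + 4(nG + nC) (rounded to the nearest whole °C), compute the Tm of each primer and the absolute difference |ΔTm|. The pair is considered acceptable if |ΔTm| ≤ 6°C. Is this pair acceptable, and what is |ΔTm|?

|ΔTm| = 6°C; the pair is acceptable.

Forward: A=5 T=3 G=5 C=6 → Tm = 2·8 + 4·11 = 60°C.
Reverse: A=0 T=7 G=4 C=9 → Tm = 2·7 + 4·13 = 66°C.
|ΔTm| = |60 − 66| = 6°C, ≤ 6°C.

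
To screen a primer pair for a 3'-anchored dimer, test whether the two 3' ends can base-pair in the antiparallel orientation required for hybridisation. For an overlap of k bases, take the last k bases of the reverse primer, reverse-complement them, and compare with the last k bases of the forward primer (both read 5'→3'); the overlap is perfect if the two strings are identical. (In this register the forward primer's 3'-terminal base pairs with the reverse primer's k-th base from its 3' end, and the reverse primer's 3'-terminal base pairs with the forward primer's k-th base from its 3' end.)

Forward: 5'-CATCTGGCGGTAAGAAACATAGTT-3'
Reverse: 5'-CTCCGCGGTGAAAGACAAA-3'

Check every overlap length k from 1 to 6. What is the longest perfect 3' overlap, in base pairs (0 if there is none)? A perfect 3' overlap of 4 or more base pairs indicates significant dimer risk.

Longest perfect overlap: 2 complementary base pairs; below the dimer-risk threshold (threshold 4).

Last 6 bases (5'→3') — forward …ATAGTT, reverse …GACAAA.
Reverse complement of the reverse primer's last 6 bases: TTTGTC; its first k bases are the reverse complement of the reverse primer's last k bases, so a perfect k-base overlap needs the forward primer's last k bases to equal them.
Comparing (forward last k vs required): k=1: T vs T ✓; k=2: TT vs TT ✓; k=3: GTT vs TTT ✗; k=4: AGTT vs TTTG ✗; k=5: TAGTT vs TTTGT ✗; k=6: ATAGTT vs TTTGTC ✗.
Perfect overlaps at k = 1, 2; the largest is 2.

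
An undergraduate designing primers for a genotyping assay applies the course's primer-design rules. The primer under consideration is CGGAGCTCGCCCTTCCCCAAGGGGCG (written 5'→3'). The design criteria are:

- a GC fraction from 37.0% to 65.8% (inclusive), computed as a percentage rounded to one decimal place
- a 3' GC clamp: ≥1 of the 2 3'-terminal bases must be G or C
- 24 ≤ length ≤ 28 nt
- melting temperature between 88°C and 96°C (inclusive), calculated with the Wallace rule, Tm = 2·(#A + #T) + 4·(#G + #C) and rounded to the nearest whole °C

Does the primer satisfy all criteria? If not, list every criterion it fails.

Fails: GC content.

Base counts: A=3, T=3, G=9, C=11 (length 26).
GC content: GC 20/26 = 76.9%, outside 37.0–65.8% ✗
GC clamp: 3' end CG has 2 G/C ✓
length: length 26 ✓
Tm: Tm = 2·6 + 4·20 = 92°C ✓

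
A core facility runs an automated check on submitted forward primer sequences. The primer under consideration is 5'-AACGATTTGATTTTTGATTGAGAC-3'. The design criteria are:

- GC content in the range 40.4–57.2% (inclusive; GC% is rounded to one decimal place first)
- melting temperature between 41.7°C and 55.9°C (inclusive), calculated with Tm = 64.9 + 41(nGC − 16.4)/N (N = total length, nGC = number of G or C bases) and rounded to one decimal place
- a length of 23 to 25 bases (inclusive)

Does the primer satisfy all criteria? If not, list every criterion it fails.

Base counts: A=7, T=10, G=5, C=2 (length 24).
GC content: GC 7/24 = 29.2%, outside 40.4–57.2% ✗
Tm: Tm = 64.9 + 41·(7 − 16.4)/24 = 48.8°C ✓
length: length 24 ✓

Fails: GC content.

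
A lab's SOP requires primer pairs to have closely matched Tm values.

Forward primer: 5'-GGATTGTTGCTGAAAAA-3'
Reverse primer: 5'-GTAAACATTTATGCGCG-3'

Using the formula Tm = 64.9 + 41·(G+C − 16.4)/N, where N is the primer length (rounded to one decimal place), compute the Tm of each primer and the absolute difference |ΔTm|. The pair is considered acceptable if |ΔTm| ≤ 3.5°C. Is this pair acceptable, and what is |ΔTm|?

Forward: G+C = 6, N = 17 → Tm = 64.9 + 41·(6 − 16.4)/17 = 39.8°C.
Reverse: G+C = 7, N = 17 → Tm = 64.9 + 41·(7 − 16.4)/17 = 42.2°C.
|ΔTm| = |39.8 − 42.2| = 2.4°C, ≤ 3.5°C.

|ΔTm| = 2.4°C; the pair is acceptable.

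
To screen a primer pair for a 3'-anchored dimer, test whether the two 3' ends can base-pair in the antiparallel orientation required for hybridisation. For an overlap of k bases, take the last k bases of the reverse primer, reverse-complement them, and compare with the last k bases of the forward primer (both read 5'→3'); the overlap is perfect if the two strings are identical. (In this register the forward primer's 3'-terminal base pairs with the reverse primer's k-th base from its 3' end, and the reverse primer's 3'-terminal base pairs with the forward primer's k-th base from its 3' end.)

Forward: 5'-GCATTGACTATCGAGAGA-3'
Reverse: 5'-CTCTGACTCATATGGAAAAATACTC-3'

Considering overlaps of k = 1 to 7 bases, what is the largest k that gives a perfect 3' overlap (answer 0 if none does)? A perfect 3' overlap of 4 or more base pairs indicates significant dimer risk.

Last 7 bases (5'→3') — forward …CGAGAGA, reverse …AATACTC.
Reverse complement of the reverse primer's last 7 bases: GAGTATT; its first k bases are the reverse complement of the reverse primer's last k bases, so a perfect k-base overlap needs the forward primer's last k bases to equal them.
Comparing (forward last k vs required): k=1: A vs G ✗; k=2: GA vs GA ✓; k=3: AGA vs GAG ✗; k=4: GAGA vs GAGT ✗; k=5: AGAGA vs GAGTA ✗; k=6: GAGAGA vs GAGTAT ✗; k=7: CGAGAGA vs GAGTATT ✗.
Only k = 2 is perfect, so the longest perfect 3' overlap is 2.

Longest perfect overlap: 2 complementary base pairs; below the dimer-risk threshold (threshold 4).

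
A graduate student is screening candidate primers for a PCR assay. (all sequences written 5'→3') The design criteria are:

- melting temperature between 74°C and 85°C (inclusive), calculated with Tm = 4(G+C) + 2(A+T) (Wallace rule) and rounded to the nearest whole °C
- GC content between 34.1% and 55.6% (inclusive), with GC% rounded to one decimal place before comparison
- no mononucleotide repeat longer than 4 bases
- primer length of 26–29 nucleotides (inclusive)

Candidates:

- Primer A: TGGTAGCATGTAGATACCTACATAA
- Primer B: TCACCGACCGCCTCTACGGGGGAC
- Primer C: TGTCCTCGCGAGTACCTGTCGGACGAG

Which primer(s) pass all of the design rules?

None of the candidates satisfy all criteria.

Primer A (25 nt, A=9 T=7 G=5 C=4): Tm = 2·16 + 4·9 = 68°C, outside 74–85°C ✗; GC 9/25 = 36.0% ✓; longest run = 2 ✓; length 25, outside 26–29 ✗ — fails.
Primer B (24 nt, A=4 T=3 G=7 C=10): Tm = 2·7 + 4·17 = 82°C ✓; GC 17/24 = 70.8%, outside 34.1–55.6% ✗; longest run = 5, exceeds 4 ✗; length 24, outside 26–29 ✗ — fails.
Primer C (27 nt, A=4 T=6 G=9 C=8): Tm = 2·10 + 4·17 = 88°C, outside 74–85°C ✗; GC 17/27 = 63.0%, outside 34.1–55.6% ✗; longest run = 2 ✓; length 27 ✓ — fails.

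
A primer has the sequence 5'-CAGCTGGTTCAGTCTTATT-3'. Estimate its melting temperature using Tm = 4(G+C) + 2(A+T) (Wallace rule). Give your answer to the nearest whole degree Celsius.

54°C

Base counts: A=3, T=8, G=4, C=4 (length 19).
Tm = 2·(3+8) + 4·(4+4) = 2·11 + 4·8 = 22 + 32 = 54°C.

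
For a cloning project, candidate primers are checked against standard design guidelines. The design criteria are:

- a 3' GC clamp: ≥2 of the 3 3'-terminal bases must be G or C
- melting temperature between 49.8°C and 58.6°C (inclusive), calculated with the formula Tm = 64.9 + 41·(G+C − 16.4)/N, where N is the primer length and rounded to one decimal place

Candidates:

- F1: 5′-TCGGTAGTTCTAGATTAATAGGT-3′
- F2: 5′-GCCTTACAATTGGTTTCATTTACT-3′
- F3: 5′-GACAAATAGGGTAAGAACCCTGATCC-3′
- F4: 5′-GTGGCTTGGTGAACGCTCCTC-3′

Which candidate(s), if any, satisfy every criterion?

F1, F3 and F4.

F1 (23 nt, A=6 T=9 G=6 C=2): 3' end GGT has 2 G/C ✓; Tm = 64.9 + 41·(8 − 16.4)/23 = 49.9°C ✓ — passes.
F2 (24 nt, A=5 T=11 G=3 C=5): 3' end ACT has 1 G/C, need ≥2 ✗; Tm = 64.9 + 41·(8 − 16.4)/24 = 50.6°C ✓ — fails.
F3 (26 nt, A=10 T=4 G=6 C=6): 3' end TCC has 2 G/C ✓; Tm = 64.9 + 41·(12 − 16.4)/26 = 58.0°C ✓ — passes.
F4 (21 nt, A=2 T=6 G=7 C=6): 3' end CTC has 2 G/C ✓; Tm = 64.9 + 41·(13 − 16.4)/21 = 58.3°C ✓ — passes.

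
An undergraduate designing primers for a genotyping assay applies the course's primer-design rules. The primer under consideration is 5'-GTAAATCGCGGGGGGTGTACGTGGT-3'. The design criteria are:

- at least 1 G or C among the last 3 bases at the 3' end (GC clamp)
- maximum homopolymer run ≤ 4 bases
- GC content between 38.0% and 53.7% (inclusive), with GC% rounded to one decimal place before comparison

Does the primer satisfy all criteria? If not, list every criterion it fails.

Base counts: A=4, T=6, G=12, C=3 (length 25).
GC clamp: 3' end GGT has 2 G/C ✓
homopolymer run: longest run = 6, exceeds 4 ✗
GC content: GC 15/25 = 60.0%, outside 38.0–53.7% ✗

Fails: homopolymer run, GC content.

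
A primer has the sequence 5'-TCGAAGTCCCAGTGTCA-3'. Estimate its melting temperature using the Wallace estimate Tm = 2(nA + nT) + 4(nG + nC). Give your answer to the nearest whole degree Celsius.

Base counts: A=4, T=4, G=4, C=5 (length 17).
Tm = 2·(4+4) + 4·(4+5) = 2·8 + 4·9 = 16 + 36 = 52°C.

52°C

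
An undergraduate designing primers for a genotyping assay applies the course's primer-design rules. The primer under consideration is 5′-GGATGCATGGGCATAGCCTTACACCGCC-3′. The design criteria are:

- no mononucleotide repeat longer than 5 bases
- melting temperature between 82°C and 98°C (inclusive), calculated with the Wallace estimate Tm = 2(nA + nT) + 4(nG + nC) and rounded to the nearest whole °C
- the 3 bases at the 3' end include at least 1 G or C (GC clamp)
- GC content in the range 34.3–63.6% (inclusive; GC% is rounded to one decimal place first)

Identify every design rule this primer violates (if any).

Meets all criteria.

Base counts: A=6, T=5, G=8, C=9 (length 28).
homopolymer run: longest run = 3 ✓
Tm: Tm = 2·11 + 4·17 = 90°C ✓
GC clamp: 3' end GCC has 3 G/C ✓
GC content: GC 17/28 = 60.7% ✓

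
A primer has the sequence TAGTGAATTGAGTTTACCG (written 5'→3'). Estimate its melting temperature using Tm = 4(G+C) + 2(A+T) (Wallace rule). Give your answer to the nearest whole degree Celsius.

52°C

Base counts: A=5, T=7, G=5, C=2 (length 19).
Tm = 2·(5+7) + 4·(5+2) = 2·12 + 4·7 = 24 + 28 = 52°C.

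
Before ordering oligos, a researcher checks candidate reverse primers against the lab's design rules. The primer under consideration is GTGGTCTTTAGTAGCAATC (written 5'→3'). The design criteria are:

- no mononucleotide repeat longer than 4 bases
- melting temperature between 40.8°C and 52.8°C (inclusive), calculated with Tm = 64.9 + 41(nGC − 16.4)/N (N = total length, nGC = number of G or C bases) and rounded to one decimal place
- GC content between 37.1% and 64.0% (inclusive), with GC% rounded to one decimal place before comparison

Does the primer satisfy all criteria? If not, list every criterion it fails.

Base counts: A=4, T=7, G=5, C=3 (length 19).
homopolymer run: longest run = 3 ✓
Tm: Tm = 64.9 + 41·(8 − 16.4)/19 = 46.8°C ✓
GC content: GC 8/19 = 42.1% ✓

Meets all criteria.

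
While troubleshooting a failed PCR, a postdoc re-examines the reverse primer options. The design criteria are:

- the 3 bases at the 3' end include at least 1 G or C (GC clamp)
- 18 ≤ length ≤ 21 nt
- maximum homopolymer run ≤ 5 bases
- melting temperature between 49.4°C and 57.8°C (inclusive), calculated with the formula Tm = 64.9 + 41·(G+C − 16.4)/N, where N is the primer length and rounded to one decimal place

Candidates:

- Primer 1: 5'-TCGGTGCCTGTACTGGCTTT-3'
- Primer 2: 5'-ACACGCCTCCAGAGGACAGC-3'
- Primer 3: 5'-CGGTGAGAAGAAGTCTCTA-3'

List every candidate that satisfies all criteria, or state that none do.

Primer 1 (20 nt, A=1 T=8 G=6 C=5): 3' end TTT has 0 G/C, need ≥1 ✗; length 20 ✓; longest run = 3 ✓; Tm = 64.9 + 41·(11 − 16.4)/20 = 53.8°C ✓ — fails.
Primer 2 (20 nt, A=6 T=1 G=5 C=8): 3' end AGC has 2 G/C ✓; length 20 ✓; longest run = 2 ✓; Tm = 64.9 + 41·(13 − 16.4)/20 = 57.9°C, outside 49.4–57.8°C ✗ — fails.
Primer 3 (19 nt, A=6 T=4 G=6 C=3): 3' end CTA has 1 G/C ✓; length 19 ✓; longest run = 2 ✓; Tm = 64.9 + 41·(9 − 16.4)/19 = 48.9°C, outside 49.4–57.8°C ✗ — fails.

None of the candidates satisfy all criteria.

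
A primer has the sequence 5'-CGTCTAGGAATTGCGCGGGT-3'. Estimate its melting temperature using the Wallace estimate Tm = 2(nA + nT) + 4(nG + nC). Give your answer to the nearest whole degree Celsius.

Base counts: A=3, T=5, G=8, C=4 (length 20).
Tm = 2·(3+5) + 4·(8+4) = 2·8 + 4·12 = 16 + 48 = 64°C.

64°C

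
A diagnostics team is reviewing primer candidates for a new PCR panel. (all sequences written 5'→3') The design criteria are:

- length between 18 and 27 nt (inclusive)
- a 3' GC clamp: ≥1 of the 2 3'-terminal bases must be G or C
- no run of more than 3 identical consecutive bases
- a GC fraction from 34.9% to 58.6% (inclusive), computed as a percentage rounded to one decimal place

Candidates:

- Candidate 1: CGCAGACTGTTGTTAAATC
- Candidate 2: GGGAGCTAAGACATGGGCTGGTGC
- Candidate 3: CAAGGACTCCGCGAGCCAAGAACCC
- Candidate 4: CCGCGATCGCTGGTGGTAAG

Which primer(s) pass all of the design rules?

Candidate 1 only.

Candidate 1 (19 nt, A=5 T=6 G=4 C=4): length 19 ✓; 3' end TC has 1 G/C ✓; longest run = 3 ✓; GC 8/19 = 42.1% ✓ — passes.
Candidate 2 (24 nt, A=5 T=4 G=11 C=4): length 24 ✓; 3' end GC has 2 G/C ✓; longest run = 3 ✓; GC 15/24 = 62.5%, outside 34.9–58.6% ✗ — fails.
Candidate 3 (25 nt, A=8 T=1 G=6 C=10): length 25 ✓; 3' end CC has 2 G/C ✓; longest run = 3 ✓; GC 16/25 = 64.0%, outside 34.9–58.6% ✗ — fails.
Candidate 4 (20 nt, A=3 T=4 G=8 C=5): length 20 ✓; 3' end AG has 1 G/C ✓; longest run = 2 ✓; GC 13/20 = 65.0%, outside 34.9–58.6% ✗ — fails.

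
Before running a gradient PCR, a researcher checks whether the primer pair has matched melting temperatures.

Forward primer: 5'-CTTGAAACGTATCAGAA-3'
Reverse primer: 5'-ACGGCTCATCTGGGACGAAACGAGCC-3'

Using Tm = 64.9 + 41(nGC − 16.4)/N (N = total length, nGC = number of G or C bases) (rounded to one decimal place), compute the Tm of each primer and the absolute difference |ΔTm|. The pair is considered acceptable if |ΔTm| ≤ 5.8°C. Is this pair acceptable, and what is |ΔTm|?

|ΔTm| = 24.5°C; the pair is not acceptable.

Forward: G+C = 6, N = 17 → Tm = 64.9 + 41·(6 − 16.4)/17 = 39.8°C.
Reverse: G+C = 16, N = 26 → Tm = 64.9 + 41·(16 − 16.4)/26 = 64.3°C.
|ΔTm| = |39.8 − 64.3| = 24.5°C, > 5.8°C.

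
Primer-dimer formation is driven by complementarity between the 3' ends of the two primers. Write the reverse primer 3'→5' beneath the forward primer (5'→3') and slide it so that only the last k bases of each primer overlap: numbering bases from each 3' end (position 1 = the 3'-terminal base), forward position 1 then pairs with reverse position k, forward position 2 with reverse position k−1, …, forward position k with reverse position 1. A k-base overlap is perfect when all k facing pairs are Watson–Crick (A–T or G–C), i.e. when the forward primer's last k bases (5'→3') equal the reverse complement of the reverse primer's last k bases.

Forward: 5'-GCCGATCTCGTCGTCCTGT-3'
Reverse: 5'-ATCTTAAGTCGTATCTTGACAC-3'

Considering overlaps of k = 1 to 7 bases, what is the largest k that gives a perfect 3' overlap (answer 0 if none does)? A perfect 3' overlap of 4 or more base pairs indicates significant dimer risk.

Last 7 bases (5'→3') — forward …GTCCTGT, reverse …TTGACAC.
Reverse complement of the reverse primer's last 7 bases: GTGTCAA; its first k bases are the reverse complement of the reverse primer's last k bases, so a perfect k-base overlap needs the forward primer's last k bases to equal them.
Comparing (forward last k vs required): k=1: T vs G ✗; k=2: GT vs GT ✓; k=3: TGT vs GTG ✗; k=4: CTGT vs GTGT ✗; k=5: CCTGT vs GTGTC ✗; k=6: TCCTGT vs GTGTCA ✗; k=7: GTCCTGT vs GTGTCAA ✗.
Only k = 2 is perfect, so the longest perfect 3' overlap is 2.

Longest perfect overlap: 2 complementary base pairs; below the dimer-risk threshold (threshold 4).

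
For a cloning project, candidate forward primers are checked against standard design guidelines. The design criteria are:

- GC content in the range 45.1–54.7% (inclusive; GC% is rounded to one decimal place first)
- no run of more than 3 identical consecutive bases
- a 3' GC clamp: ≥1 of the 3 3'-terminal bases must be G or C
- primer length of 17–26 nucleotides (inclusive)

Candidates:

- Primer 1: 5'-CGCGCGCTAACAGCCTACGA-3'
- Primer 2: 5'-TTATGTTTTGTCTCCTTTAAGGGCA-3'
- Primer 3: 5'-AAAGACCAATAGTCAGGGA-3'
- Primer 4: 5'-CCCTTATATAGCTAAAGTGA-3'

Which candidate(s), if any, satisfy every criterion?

None of the candidates satisfy all criteria.

Primer 1 (20 nt, A=5 T=2 G=5 C=8): GC 13/20 = 65.0%, outside 45.1–54.7% ✗; longest run = 2 ✓; 3' end CGA has 2 G/C ✓; length 20 ✓ — fails.
Primer 2 (25 nt, A=4 T=12 G=5 C=4): GC 9/25 = 36.0%, outside 45.1–54.7% ✗; longest run = 4, exceeds 3 ✗; 3' end GCA has 2 G/C ✓; length 25 ✓ — fails.
Primer 3 (19 nt, A=9 T=2 G=5 C=3): GC 8/19 = 42.1%, outside 45.1–54.7% ✗; longest run = 3 ✓; 3' end GGA has 2 G/C ✓; length 19 ✓ — fails.
Primer 4 (20 nt, A=7 T=6 G=3 C=4): GC 7/20 = 35.0%, outside 45.1–54.7% ✗; longest run = 3 ✓; 3' end TGA has 1 G/C ✓; length 20 ✓ — fails.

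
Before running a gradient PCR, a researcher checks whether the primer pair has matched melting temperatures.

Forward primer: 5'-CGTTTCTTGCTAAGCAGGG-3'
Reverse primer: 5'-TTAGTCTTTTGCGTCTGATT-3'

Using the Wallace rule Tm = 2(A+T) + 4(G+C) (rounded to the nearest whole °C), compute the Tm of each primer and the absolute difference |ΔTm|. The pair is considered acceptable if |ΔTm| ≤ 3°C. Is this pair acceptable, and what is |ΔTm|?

|ΔTm| = 4°C; the pair is not acceptable.

Forward: A=3 T=6 G=6 C=4 → Tm = 2·9 + 4·10 = 58°C.
Reverse: A=2 T=11 G=4 C=3 → Tm = 2·13 + 4·7 = 54°C.
|ΔTm| = |58 − 54| = 4°C, > 3°C.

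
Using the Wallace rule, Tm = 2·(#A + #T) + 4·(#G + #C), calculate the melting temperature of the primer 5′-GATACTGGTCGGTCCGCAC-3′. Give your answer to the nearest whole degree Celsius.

Base counts: A=3, T=4, G=6, C=6 (length 19).
Tm = 2·(3+4) + 4·(6+6) = 2·7 + 4·12 = 14 + 48 = 62°C.

62°C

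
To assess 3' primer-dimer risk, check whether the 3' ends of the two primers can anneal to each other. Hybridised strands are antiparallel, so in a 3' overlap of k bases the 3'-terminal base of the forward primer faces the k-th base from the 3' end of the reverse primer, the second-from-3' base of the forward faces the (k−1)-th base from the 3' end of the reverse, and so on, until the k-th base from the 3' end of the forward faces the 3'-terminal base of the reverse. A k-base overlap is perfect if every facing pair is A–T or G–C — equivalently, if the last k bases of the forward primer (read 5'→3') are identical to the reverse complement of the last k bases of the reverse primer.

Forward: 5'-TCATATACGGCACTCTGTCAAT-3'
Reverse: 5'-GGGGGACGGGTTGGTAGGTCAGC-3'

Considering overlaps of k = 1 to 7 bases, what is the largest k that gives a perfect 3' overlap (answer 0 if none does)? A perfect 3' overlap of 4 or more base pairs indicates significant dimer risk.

Longest perfect overlap: 0 complementary base pairs; below the dimer-risk threshold (threshold 4).

Last 7 bases (5'→3') — forward …TGTCAAT, reverse …GGTCAGC.
Reverse complement of the reverse primer's last 7 bases: GCTGACC; its first k bases are the reverse complement of the reverse primer's last k bases, so a perfect k-base overlap needs the forward primer's last k bases to equal them.
Comparing (forward last k vs required): k=1: T vs G ✗; k=2: AT vs GC ✗; k=3: AAT vs GCT ✗; k=4: CAAT vs GCTG ✗; k=5: TCAAT vs GCTGA ✗; k=6: GTCAAT vs GCTGAC ✗; k=7: TGTCAAT vs GCTGACC ✗.
No overlap length from 1 to 7 is perfect, so the longest perfect 3' overlap is 0.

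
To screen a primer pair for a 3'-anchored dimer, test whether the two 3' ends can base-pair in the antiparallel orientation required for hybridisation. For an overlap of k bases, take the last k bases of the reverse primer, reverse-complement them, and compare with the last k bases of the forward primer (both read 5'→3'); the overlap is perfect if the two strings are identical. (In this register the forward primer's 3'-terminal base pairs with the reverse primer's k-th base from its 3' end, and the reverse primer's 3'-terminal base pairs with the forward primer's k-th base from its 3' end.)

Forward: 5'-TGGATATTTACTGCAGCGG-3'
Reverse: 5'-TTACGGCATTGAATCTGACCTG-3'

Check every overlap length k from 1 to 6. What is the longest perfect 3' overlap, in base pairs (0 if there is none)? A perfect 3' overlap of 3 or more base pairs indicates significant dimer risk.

Longest perfect overlap: 0 complementary base pairs; below the dimer-risk threshold (threshold 3).

Last 6 bases (5'→3') — forward …CAGCGG, reverse …GACCTG.
Reverse complement of the reverse primer's last 6 bases: CAGGTC; its first k bases are the reverse complement of the reverse primer's last k bases, so a perfect k-base overlap needs the forward primer's last k bases to equal them.
Comparing (forward last k vs required): k=1: G vs C ✗; k=2: GG vs CA ✗; k=3: CGG vs CAG ✗; k=4: GCGG vs CAGG ✗; k=5: AGCGG vs CAGGT ✗; k=6: CAGCGG vs CAGGTC ✗.
No overlap length from 1 to 6 is perfect, so the longest perfect 3' overlap is 0.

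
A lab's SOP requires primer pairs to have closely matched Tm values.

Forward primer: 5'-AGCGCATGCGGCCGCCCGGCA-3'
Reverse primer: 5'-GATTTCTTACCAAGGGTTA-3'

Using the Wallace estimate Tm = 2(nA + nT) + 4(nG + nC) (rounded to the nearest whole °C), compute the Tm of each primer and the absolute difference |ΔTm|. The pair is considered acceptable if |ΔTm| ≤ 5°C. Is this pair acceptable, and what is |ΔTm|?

|ΔTm| = 24°C; the pair is not acceptable.

Forward: A=3 T=1 G=8 C=9 → Tm = 2·4 + 4·17 = 76°C.
Reverse: A=5 T=7 G=4 C=3 → Tm = 2·12 + 4·7 = 52°C.
|ΔTm| = |76 − 52| = 24°C, > 5°C.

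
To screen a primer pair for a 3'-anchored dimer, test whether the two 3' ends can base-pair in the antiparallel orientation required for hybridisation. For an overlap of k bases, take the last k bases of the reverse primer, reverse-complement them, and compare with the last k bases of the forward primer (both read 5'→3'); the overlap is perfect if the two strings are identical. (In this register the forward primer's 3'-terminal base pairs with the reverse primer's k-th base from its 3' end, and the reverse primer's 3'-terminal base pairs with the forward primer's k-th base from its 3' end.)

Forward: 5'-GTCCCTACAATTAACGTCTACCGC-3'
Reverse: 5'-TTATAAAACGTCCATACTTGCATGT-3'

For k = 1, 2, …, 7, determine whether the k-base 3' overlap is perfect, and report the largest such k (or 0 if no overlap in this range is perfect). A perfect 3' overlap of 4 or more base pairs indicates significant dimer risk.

Longest perfect overlap: 0 complementary base pairs; below the dimer-risk threshold (threshold 4).

Last 7 bases (5'→3') — forward …CTACCGC, reverse …TGCATGT.
Reverse complement of the reverse primer's last 7 bases: ACATGCA; its first k bases are the reverse complement of the reverse primer's last k bases, so a perfect k-base overlap needs the forward primer's last k bases to equal them.
Comparing (forward last k vs required): k=1: C vs A ✗; k=2: GC vs AC ✗; k=3: CGC vs ACA ✗; k=4: CCGC vs ACAT ✗; k=5: ACCGC vs ACATG ✗; k=6: TACCGC vs ACATGC ✗; k=7: CTACCGC vs ACATGCA ✗.
No overlap length from 1 to 7 is perfect, so the longest perfect 3' overlap is 0.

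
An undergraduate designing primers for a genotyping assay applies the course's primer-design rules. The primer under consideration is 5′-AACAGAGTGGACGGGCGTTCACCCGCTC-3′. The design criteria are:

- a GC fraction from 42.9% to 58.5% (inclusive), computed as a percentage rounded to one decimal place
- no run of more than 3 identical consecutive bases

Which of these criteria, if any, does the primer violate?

Fails: GC content.

Base counts: A=6, T=4, G=9, C=9 (length 28).
GC content: GC 18/28 = 64.3%, outside 42.9–58.5% ✗
homopolymer run: longest run = 3 ✓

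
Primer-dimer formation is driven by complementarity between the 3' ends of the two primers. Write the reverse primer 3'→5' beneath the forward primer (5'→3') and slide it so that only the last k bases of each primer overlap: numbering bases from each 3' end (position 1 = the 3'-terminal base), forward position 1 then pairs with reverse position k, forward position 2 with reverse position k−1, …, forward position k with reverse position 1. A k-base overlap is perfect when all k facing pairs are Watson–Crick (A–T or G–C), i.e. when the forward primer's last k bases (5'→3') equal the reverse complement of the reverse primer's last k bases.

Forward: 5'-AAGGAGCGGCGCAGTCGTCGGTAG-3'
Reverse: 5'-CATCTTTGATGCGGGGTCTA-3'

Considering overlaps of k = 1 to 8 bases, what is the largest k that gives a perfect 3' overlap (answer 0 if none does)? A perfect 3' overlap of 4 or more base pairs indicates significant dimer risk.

Longest perfect overlap: 3 complementary base pairs; below the dimer-risk threshold (threshold 4).

Last 8 bases (5'→3') — forward …GTCGGTAG, reverse …GGGGTCTA.
Reverse complement of the reverse primer's last 8 bases: TAGACCCC; its first k bases are the reverse complement of the reverse primer's last k bases, so a perfect k-base overlap needs the forward primer's last k bases to equal them.
Comparing (forward last k vs required): k=1: G vs T ✗; k=2: AG vs TA ✗; k=3: TAG vs TAG ✓; k=4: GTAG vs TAGA ✗; k=5: GGTAG vs TAGAC ✗; k=6: CGGTAG vs TAGACC ✗; k=7: TCGGTAG vs TAGACCC ✗; k=8: GTCGGTAG vs TAGACCCC ✗.
Only k = 3 is perfect, so the longest perfect 3' overlap is 3.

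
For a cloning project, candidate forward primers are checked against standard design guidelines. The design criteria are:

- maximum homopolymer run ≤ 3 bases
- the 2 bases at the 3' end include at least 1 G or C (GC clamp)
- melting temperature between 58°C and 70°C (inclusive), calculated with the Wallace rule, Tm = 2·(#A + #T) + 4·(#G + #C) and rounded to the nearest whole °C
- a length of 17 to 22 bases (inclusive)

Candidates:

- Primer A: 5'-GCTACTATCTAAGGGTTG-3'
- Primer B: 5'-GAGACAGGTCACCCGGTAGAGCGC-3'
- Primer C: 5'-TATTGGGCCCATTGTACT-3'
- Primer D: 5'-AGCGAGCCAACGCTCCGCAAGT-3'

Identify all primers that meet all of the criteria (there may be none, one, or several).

Primer A (18 nt, A=4 T=6 G=5 C=3): longest run = 3 ✓; 3' end TG has 1 G/C ✓; Tm = 2·10 + 4·8 = 52°C, outside 58–70°C ✗; length 18 ✓ — fails.
Primer B (24 nt, A=6 T=2 G=9 C=7): longest run = 3 ✓; 3' end GC has 2 G/C ✓; Tm = 2·8 + 4·16 = 80°C, outside 58–70°C ✗; length 24, outside 17–22 ✗ — fails.
Primer C (18 nt, A=3 T=7 G=4 C=4): longest run = 3 ✓; 3' end CT has 1 G/C ✓; Tm = 2·10 + 4·8 = 52°C, outside 58–70°C ✗; length 18 ✓ — fails.
Primer D (22 nt, A=6 T=2 G=6 C=8): longest run = 2 ✓; 3' end GT has 1 G/C ✓; Tm = 2·8 + 4·14 = 72°C, outside 58–70°C ✗; length 22 ✓ — fails.

None of the candidates satisfy all criteria.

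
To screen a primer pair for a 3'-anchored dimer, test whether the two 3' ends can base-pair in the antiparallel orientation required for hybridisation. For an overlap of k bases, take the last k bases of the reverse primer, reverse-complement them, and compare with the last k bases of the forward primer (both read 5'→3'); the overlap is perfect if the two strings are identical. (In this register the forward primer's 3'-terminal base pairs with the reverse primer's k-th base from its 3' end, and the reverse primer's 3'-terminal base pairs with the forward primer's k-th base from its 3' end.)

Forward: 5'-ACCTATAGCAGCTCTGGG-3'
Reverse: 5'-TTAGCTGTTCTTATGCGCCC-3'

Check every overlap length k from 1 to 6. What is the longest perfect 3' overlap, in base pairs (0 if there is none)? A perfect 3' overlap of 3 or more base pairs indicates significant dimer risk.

Last 6 bases (5'→3') — forward …TCTGGG, reverse …GCGCCC.
Reverse complement of the reverse primer's last 6 bases: GGGCGC; its first k bases are the reverse complement of the reverse primer's last k bases, so a perfect k-base overlap needs the forward primer's last k bases to equal them.
Comparing (forward last k vs required): k=1: G vs G ✓; k=2: GG vs GG ✓; k=3: GGG vs GGG ✓; k=4: TGGG vs GGGC ✗; k=5: CTGGG vs GGGCG ✗; k=6: TCTGGG vs GGGCGC ✗.
Perfect overlaps at k = 1, 2, 3; the largest is 3.

Longest perfect overlap: 3 complementary base pairs; significant dimer risk (threshold 3).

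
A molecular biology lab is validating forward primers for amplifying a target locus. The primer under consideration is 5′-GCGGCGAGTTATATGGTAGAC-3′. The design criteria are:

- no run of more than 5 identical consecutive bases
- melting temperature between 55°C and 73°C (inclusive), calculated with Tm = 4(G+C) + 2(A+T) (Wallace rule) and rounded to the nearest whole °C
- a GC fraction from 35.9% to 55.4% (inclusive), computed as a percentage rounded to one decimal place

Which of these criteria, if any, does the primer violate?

Base counts: A=5, T=5, G=8, C=3 (length 21).
homopolymer run: longest run = 2 ✓
Tm: Tm = 2·10 + 4·11 = 64°C ✓
GC content: GC 11/21 = 52.4% ✓

Meets all criteria.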